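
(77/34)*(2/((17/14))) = 1078/289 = 3.73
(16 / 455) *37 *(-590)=-69856 / 91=-767.65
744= 744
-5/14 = -0.36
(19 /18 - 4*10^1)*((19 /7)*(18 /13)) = -13319 /91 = -146.36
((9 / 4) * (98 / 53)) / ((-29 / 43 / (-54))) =512001 / 1537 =333.12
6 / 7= 0.86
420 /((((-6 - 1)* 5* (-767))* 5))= 12 /3835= 0.00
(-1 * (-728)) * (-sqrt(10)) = -728 * sqrt(10) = -2302.14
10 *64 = 640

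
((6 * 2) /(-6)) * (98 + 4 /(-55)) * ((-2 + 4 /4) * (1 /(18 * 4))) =2693 /990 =2.72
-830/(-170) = 83/17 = 4.88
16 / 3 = 5.33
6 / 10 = 3 / 5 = 0.60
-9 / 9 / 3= -1 / 3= -0.33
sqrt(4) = 2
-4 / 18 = -2 / 9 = -0.22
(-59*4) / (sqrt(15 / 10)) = -236*sqrt(6) / 3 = -192.69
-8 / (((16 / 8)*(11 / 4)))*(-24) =384 / 11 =34.91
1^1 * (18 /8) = 9 /4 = 2.25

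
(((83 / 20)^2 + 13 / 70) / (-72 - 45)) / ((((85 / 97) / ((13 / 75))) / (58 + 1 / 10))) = -392429893 / 229500000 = -1.71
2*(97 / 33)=194 / 33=5.88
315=315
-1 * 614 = -614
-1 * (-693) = 693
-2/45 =-0.04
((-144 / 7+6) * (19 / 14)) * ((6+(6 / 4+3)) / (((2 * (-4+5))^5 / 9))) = -58.40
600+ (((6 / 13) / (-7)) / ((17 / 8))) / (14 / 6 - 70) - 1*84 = 162045300 / 314041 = 516.00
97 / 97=1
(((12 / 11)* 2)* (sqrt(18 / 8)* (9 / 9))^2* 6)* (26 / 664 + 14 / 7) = 54837 / 913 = 60.06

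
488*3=1464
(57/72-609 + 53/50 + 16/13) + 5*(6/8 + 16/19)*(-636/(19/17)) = -14461599677/2815800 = -5135.88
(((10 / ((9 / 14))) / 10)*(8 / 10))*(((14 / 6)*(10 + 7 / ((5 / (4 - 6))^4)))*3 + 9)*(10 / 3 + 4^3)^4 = 4676730825768064 / 2278125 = 2052885959.18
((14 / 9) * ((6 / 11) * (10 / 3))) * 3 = 280 / 33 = 8.48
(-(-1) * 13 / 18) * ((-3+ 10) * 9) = 91 / 2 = 45.50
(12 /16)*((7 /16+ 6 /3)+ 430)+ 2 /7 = 145427 /448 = 324.61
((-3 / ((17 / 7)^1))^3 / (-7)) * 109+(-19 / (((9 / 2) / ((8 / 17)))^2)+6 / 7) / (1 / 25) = 126987919 / 2785671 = 45.59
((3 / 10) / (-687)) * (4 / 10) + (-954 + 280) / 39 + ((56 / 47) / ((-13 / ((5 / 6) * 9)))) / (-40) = -362356091 / 20987850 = -17.27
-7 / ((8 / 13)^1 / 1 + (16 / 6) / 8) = -273 / 37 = -7.38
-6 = -6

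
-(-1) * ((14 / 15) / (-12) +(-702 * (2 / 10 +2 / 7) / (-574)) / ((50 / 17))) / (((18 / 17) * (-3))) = -2385848 / 61023375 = -0.04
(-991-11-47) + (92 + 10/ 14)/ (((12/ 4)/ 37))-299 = -4295/ 21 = -204.52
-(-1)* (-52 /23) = -52 /23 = -2.26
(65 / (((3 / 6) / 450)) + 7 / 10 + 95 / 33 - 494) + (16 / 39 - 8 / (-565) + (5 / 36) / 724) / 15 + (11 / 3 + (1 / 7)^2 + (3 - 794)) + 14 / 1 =88589938140736399 / 1547793046800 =57236.29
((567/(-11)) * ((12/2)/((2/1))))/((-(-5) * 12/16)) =-2268/55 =-41.24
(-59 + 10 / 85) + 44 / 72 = -17831 / 306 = -58.27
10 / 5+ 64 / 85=234 / 85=2.75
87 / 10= 8.70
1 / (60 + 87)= 0.01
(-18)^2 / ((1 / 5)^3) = 40500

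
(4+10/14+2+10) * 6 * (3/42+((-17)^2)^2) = 410422545/49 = 8375970.31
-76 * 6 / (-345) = 152 / 115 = 1.32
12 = 12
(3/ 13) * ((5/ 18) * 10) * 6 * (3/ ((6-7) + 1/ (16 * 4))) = -3200/ 273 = -11.72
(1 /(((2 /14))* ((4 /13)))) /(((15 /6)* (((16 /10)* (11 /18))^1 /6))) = 2457 /44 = 55.84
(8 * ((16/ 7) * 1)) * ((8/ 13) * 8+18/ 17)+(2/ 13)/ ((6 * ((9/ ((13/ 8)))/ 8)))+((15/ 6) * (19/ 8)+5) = 80435639/ 668304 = 120.36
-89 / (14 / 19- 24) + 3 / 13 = 1793 / 442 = 4.06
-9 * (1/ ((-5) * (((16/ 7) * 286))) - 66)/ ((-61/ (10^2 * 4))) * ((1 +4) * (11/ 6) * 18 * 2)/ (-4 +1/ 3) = 3057926175/ 8723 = 350559.00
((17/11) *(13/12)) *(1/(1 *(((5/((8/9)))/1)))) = 442/1485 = 0.30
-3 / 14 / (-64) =3 / 896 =0.00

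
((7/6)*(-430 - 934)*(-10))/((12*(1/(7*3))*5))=16709/3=5569.67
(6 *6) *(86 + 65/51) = 53412/17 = 3141.88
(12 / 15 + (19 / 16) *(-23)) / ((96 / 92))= -16261 / 640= -25.41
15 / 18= 5 / 6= 0.83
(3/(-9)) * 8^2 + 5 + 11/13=-604/39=-15.49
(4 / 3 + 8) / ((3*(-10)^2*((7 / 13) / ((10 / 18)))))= 13 / 405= 0.03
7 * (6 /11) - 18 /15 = 2.62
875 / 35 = 25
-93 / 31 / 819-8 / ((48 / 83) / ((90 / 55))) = -67988 / 3003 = -22.64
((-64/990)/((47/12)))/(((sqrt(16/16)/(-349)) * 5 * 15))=44672/581625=0.08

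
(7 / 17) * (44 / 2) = 154 / 17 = 9.06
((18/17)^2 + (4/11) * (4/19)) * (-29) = -2097860/60401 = -34.73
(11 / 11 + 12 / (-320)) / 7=11 / 80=0.14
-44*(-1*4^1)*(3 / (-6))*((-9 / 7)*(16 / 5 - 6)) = -1584 / 5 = -316.80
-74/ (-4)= 18.50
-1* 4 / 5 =-4 / 5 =-0.80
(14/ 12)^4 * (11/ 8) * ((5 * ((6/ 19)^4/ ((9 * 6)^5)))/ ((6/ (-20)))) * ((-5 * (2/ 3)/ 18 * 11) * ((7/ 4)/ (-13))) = -254205875/ 1008164862121876992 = -0.00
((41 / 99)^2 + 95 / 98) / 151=1095833 / 145035198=0.01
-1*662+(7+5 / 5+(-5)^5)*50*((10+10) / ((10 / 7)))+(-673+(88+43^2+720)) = -2180578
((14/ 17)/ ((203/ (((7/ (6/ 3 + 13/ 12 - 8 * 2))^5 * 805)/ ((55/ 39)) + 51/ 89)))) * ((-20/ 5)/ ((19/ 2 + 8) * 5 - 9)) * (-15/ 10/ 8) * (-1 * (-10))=-13721444996918814/ 1355869058314643125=-0.01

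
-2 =-2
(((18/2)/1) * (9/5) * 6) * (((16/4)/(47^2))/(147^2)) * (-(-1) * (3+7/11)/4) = 432/58341899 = 0.00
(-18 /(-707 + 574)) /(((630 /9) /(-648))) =-1.25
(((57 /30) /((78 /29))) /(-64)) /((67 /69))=-12673 /1114880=-0.01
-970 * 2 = -1940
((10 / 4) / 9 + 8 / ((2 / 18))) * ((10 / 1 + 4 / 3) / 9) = 91.02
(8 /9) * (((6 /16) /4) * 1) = 1 /12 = 0.08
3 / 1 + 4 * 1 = 7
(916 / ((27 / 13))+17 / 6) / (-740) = -23969 / 39960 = -0.60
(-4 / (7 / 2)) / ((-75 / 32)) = 256 / 525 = 0.49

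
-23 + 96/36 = -61/3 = -20.33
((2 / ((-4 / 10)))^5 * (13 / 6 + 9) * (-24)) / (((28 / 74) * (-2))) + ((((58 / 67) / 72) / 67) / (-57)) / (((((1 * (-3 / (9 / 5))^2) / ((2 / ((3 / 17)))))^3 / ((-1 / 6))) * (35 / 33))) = -7374316022376554 / 6663359375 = -1106696.43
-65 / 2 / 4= -65 / 8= -8.12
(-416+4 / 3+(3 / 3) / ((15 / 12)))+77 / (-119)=-105701 / 255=-414.51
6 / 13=0.46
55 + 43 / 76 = 4223 / 76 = 55.57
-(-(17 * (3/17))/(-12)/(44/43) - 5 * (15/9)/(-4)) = -1229/528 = -2.33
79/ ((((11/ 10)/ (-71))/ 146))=-8189140/ 11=-744467.27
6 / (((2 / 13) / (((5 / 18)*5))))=325 / 6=54.17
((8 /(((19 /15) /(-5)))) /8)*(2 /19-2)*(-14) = -37800 /361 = -104.71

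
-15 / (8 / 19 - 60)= 285 / 1132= 0.25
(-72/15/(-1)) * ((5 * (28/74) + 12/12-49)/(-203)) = 40944/37555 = 1.09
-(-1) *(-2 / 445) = -2 / 445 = -0.00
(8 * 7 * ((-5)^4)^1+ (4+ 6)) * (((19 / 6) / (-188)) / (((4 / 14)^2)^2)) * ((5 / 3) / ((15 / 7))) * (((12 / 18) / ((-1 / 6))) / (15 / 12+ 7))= 621102685 / 18612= 33371.09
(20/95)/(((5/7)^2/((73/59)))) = 14308/28025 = 0.51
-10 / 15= -2 / 3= -0.67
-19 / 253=-0.08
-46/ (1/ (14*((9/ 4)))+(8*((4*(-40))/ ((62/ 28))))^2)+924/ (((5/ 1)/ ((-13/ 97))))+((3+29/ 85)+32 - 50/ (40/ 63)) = -22744091418259499/ 333608614861780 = -68.18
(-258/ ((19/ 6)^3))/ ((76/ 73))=-1017036/ 130321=-7.80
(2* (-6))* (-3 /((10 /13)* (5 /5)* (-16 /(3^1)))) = -351 /40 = -8.78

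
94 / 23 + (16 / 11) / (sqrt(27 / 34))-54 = -1148 / 23 + 16 * sqrt(102) / 99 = -48.28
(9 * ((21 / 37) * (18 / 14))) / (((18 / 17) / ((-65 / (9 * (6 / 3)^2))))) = -3315 / 296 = -11.20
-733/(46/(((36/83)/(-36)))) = 733/3818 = 0.19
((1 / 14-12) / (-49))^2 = 0.06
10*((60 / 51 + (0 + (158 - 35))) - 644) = -88370 / 17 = -5198.24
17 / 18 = 0.94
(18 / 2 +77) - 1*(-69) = 155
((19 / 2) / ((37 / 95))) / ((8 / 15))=27075 / 592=45.73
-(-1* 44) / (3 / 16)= 704 / 3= 234.67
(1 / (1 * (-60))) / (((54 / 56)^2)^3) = -120472576 / 5811307335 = -0.02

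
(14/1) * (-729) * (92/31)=-30288.77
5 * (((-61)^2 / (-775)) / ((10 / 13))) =-48373 / 1550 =-31.21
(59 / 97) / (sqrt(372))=59*sqrt(93) / 18042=0.03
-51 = -51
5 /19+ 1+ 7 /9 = 349 /171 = 2.04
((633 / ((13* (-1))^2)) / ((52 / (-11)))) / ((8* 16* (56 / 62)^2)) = -6691443 / 881893376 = -0.01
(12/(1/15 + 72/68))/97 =3060/27839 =0.11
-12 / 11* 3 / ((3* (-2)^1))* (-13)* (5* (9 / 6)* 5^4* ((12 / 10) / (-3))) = 146250 / 11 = 13295.45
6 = 6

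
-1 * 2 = -2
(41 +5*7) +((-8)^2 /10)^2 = 2924 /25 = 116.96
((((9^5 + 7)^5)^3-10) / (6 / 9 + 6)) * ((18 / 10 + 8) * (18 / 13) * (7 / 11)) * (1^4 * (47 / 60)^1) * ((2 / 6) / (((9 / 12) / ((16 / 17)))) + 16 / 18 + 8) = 96689588717150983081727436824209526404789268254809521014967176060604825124228 / 27625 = 3500075609670623821962984000000000000000000000000000000000000000000000000.00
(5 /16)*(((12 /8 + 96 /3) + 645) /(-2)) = -6785 /64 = -106.02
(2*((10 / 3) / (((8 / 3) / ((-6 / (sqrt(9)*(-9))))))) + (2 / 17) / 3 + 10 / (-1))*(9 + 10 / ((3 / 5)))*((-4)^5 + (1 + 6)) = 12520739 / 51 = 245504.69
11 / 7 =1.57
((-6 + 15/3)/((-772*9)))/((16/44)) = 11/27792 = 0.00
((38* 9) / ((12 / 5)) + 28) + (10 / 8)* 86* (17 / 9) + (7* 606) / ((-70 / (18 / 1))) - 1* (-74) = -28946 / 45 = -643.24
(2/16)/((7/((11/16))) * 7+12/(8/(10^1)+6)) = 187/109264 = 0.00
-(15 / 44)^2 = -225 / 1936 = -0.12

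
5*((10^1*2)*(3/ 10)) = 30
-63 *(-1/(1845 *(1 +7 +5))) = 7/2665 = 0.00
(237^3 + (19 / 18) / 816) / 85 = 195527434483 / 1248480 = 156612.39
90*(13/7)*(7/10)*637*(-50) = -3726450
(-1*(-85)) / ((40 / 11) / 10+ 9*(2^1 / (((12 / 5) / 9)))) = 1870 / 1493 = 1.25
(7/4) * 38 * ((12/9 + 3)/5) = 1729/30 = 57.63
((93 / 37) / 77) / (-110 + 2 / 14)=-93 / 312983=-0.00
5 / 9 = 0.56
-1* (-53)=53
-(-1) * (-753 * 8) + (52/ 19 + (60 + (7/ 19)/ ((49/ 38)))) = -792810/ 133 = -5960.98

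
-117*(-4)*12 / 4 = 1404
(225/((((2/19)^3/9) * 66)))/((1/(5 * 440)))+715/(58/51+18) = 56483901465/976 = 57872849.86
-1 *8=-8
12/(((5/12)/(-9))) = -1296/5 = -259.20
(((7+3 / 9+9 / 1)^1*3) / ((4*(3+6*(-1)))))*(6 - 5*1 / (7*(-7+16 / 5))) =-25.27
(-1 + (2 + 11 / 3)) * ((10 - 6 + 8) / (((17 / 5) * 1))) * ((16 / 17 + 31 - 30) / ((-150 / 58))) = -17864 / 1445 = -12.36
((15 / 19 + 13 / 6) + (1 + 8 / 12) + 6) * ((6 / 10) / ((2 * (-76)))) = -1211 / 28880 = -0.04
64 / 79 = 0.81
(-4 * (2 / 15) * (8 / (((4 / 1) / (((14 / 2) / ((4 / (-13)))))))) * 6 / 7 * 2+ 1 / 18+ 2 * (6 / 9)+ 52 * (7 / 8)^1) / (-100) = -1991 / 2250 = -0.88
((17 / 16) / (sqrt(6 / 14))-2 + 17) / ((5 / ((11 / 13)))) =187*sqrt(21) / 3120 + 33 / 13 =2.81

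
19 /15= 1.27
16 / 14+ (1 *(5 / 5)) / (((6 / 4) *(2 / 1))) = 31 / 21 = 1.48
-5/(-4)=5/4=1.25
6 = 6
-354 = -354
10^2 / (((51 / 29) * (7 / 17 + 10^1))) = 2900 / 531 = 5.46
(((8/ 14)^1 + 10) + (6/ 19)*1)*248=2700.03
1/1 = 1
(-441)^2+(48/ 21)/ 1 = 194483.29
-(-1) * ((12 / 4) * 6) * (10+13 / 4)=477 / 2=238.50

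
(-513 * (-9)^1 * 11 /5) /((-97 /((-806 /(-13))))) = -3148794 /485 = -6492.36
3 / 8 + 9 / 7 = 93 / 56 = 1.66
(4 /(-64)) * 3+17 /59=0.10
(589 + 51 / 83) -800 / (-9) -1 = 506095 / 747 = 677.50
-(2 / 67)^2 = -4 / 4489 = -0.00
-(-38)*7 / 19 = 14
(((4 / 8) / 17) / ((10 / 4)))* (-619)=-619 / 85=-7.28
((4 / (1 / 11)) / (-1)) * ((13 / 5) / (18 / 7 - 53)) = 4004 / 1765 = 2.27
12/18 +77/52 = 335/156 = 2.15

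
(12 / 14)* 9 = 54 / 7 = 7.71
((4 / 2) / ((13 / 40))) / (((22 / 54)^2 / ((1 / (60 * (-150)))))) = -162 / 39325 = -0.00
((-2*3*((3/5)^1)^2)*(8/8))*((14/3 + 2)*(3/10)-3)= 54/25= 2.16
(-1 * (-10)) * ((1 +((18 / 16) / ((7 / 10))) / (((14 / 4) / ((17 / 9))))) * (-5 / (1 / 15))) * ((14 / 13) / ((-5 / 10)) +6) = -5386.58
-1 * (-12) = 12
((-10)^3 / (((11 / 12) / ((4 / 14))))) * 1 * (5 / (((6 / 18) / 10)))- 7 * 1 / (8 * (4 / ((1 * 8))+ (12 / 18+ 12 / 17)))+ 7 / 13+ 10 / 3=-107257789043 / 2294292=-46749.84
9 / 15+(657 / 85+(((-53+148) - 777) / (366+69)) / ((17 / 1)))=60914 / 7395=8.24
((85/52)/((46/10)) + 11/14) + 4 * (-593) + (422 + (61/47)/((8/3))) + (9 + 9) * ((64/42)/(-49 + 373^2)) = -8885510841813/4560479560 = -1948.37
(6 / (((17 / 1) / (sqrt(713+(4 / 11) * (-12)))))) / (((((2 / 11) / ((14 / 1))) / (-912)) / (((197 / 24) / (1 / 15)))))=-4716180 * sqrt(85745) / 17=-81235499.13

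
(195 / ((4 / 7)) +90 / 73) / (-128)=-100005 / 37376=-2.68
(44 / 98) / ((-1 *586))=-11 / 14357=-0.00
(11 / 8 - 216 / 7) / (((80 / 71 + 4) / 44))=-253.03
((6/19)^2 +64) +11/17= 397351/6137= 64.75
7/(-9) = -7/9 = -0.78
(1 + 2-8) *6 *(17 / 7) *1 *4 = -2040 / 7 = -291.43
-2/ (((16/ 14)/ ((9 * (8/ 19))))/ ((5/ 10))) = -63/ 19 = -3.32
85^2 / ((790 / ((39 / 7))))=56355 / 1106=50.95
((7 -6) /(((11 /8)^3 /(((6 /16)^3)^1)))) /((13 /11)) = 0.02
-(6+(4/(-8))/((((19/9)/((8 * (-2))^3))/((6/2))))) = -55410/19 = -2916.32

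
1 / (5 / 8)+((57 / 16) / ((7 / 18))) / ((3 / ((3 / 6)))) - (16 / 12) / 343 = 257077 / 82320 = 3.12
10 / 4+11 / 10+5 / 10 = 41 / 10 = 4.10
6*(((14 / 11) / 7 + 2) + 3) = 342 / 11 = 31.09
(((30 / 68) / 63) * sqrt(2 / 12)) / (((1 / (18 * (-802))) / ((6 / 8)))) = -6015 * sqrt(6) / 476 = -30.95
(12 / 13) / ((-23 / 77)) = -924 / 299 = -3.09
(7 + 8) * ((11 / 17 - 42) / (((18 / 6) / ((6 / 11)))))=-21090 / 187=-112.78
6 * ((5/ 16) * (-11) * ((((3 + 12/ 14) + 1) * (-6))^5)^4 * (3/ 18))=-53560676698560586587803858049815424358919700480/ 79792266297612001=-671251478166920225029565100000.00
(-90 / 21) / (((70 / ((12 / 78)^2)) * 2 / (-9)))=54 / 8281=0.01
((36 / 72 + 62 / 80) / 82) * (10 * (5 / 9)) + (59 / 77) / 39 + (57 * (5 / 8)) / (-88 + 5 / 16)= -414915769 / 1381932552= -0.30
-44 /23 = -1.91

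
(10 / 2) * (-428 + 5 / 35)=-14975 / 7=-2139.29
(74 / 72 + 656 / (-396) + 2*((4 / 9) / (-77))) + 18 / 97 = -122279 / 268884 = -0.45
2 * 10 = 20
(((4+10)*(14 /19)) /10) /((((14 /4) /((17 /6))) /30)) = 476 /19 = 25.05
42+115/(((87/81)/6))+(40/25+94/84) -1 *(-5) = 4215089/6090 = 692.13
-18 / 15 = -6 / 5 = -1.20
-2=-2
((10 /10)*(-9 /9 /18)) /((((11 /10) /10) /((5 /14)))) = -125 /693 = -0.18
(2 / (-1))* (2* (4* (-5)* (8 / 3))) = 640 / 3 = 213.33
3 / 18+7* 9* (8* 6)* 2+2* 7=36373 / 6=6062.17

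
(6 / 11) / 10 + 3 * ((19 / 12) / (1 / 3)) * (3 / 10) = 381 / 88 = 4.33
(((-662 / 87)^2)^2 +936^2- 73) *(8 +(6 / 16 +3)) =4584507755467549 / 458318088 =10002895.10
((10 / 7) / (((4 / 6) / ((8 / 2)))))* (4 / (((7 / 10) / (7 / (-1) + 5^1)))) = -4800 / 49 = -97.96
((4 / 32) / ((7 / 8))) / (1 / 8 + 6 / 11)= 88 / 413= 0.21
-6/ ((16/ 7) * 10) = -21/ 80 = -0.26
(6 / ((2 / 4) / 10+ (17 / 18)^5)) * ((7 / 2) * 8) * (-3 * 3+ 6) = -4761711360 / 7571677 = -628.88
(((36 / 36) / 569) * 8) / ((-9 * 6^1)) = -4 / 15363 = -0.00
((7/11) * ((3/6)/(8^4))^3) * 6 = 21/3023656976384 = 0.00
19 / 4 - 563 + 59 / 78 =-86969 / 156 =-557.49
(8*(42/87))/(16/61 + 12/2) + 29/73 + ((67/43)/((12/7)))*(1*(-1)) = 21920741/208643052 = 0.11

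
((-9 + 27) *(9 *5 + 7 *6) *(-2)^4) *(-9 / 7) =-225504 / 7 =-32214.86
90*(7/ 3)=210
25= 25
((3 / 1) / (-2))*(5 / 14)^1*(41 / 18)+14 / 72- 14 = -7573 / 504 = -15.03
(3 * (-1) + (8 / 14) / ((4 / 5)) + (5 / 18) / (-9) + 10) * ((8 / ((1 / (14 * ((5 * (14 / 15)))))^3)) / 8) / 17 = 4686060512 / 37179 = 126040.52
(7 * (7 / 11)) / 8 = 0.56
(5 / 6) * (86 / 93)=0.77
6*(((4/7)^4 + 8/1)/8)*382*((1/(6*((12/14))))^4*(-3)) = -154901/15552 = -9.96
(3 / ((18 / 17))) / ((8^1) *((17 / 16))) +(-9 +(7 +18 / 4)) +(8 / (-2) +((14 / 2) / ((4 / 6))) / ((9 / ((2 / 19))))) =-1.04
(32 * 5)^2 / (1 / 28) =716800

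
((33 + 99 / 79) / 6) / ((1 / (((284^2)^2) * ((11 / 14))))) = 16136620728448 / 553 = 29180145982.73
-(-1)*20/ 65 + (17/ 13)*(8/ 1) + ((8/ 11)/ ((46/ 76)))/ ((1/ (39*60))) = 9283100/ 3289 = 2822.47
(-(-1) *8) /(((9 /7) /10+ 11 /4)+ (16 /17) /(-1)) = 19040 /4611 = 4.13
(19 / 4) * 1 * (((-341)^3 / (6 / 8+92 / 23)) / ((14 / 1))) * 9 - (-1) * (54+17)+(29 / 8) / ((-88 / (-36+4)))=-1962759571 / 77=-25490384.04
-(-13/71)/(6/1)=13/426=0.03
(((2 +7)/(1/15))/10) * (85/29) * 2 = 2295/29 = 79.14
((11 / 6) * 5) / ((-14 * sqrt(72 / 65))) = -55 * sqrt(130) / 1008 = -0.62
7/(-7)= -1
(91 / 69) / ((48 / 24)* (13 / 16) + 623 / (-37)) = -26936 / 310707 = -0.09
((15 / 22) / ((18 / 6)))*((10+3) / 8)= 65 / 176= 0.37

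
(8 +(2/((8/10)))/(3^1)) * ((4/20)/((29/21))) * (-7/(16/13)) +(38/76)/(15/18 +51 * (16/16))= -10485751/1443040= -7.27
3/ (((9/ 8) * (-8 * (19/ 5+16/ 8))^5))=-3125/ 252040998912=-0.00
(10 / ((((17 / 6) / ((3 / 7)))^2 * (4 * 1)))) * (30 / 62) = 12150 / 438991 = 0.03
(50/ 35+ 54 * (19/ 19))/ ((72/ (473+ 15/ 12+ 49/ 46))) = 605959/ 1656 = 365.92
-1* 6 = -6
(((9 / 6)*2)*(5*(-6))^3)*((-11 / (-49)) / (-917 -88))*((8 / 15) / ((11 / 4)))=11520 / 3283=3.51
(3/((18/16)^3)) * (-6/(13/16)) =-16384/1053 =-15.56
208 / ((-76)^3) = -13 / 27436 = -0.00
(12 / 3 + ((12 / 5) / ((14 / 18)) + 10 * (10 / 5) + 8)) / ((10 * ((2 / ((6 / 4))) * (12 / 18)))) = 2763 / 700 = 3.95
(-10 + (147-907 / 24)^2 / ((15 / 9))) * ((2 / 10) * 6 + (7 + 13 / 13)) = 157780943 / 2400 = 65742.06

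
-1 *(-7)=7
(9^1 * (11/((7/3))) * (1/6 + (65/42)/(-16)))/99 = 47/1568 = 0.03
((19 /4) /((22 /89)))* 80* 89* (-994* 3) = -4487880180 /11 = -407989107.27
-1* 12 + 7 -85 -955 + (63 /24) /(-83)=-693901 /664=-1045.03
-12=-12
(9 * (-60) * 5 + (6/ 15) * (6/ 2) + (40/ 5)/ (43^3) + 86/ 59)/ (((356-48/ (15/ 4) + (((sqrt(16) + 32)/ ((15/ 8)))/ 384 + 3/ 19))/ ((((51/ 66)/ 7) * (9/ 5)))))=-367822649836728/ 235674166394975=-1.56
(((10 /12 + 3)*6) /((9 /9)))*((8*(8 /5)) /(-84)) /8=-46 /105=-0.44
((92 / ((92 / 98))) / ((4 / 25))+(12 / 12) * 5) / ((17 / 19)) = 23465 / 34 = 690.15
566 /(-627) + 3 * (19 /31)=18193 /19437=0.94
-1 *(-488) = 488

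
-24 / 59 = -0.41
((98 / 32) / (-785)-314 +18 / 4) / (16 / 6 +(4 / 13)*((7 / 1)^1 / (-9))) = -127.51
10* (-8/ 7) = -80/ 7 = -11.43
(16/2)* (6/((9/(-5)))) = -80/3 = -26.67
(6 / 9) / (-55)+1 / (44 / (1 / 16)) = -0.01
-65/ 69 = -0.94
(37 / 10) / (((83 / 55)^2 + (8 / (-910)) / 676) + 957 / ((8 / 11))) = 0.00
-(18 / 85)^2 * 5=-324 / 1445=-0.22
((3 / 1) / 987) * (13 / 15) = 13 / 4935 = 0.00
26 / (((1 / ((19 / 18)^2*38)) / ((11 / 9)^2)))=10789207 / 6561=1644.45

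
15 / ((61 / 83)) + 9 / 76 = 95169 / 4636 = 20.53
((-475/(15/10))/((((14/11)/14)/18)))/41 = -1529.27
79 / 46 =1.72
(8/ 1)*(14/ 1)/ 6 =56/ 3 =18.67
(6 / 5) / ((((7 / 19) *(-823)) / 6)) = -684 / 28805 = -0.02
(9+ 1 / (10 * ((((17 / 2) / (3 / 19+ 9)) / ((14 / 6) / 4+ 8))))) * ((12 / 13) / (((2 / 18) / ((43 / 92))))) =37218177 / 965770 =38.54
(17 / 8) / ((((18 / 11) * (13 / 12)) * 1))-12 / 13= 43 / 156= 0.28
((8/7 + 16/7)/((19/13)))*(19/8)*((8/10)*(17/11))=2652/385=6.89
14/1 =14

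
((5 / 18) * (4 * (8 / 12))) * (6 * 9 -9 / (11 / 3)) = 38.18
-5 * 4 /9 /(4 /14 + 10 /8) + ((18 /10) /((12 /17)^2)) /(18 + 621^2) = -1919712373 /1326666960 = -1.45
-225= -225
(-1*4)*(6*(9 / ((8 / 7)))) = -189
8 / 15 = 0.53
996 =996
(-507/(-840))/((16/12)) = 507/1120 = 0.45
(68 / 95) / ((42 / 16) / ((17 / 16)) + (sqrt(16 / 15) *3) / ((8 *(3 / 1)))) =582624 / 2005469-39304 *sqrt(15) / 10027345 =0.28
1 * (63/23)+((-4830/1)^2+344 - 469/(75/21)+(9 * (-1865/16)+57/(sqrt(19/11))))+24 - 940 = 3 * sqrt(209)+214609783281/9200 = 23327193.73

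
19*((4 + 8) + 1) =247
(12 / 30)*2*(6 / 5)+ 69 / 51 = 983 / 425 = 2.31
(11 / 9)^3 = 1331 / 729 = 1.83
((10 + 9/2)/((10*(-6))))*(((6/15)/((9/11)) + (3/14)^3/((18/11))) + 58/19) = -482730491/563068800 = -0.86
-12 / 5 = -2.40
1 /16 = 0.06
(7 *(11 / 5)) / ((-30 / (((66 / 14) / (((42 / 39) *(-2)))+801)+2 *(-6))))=-113091 / 280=-403.90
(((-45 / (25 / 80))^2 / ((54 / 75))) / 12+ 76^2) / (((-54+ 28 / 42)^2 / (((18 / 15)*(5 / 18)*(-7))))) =-10731 / 1600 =-6.71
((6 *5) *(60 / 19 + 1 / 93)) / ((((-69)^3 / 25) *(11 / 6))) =-254500 / 64497267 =-0.00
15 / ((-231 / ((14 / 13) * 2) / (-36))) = 720 / 143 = 5.03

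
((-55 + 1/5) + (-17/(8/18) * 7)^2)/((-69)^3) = -5730821/26280720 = -0.22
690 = 690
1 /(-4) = -1 /4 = -0.25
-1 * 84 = -84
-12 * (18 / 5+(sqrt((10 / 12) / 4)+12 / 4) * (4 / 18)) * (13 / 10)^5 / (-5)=371293 * sqrt(30) / 2250000+2970344 / 78125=38.92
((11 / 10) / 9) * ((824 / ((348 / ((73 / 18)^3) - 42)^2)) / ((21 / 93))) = 5315312029948547 / 16124265284060115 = 0.33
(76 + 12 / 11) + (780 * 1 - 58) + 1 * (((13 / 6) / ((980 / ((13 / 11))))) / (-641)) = 33130213031 / 41459880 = 799.09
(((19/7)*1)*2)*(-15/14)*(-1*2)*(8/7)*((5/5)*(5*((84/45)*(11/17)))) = 66880/833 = 80.29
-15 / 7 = -2.14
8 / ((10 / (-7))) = -5.60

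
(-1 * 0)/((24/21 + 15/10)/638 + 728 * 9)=0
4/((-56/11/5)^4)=9150625/2458624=3.72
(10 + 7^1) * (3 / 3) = 17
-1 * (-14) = 14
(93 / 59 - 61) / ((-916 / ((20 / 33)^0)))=0.06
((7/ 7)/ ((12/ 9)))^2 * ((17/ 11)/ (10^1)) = 153/ 1760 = 0.09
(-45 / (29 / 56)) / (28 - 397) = 280 / 1189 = 0.24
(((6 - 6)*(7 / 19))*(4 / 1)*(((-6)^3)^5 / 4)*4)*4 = 0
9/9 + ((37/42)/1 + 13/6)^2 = 4537/441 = 10.29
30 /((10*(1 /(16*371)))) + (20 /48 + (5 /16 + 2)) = 854915 /48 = 17810.73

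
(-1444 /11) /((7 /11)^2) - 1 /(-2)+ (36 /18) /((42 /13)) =-94975 /294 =-323.04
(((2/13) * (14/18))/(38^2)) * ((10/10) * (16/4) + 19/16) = 581/1351584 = 0.00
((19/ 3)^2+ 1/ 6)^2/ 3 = 525625/ 972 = 540.77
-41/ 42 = -0.98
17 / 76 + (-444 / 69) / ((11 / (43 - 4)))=-434371 / 19228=-22.59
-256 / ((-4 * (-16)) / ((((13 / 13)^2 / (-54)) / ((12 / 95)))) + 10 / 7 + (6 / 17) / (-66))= 31834880 / 54109863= 0.59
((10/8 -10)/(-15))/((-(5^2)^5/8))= -0.00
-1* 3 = -3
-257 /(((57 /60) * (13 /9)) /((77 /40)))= -178101 /494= -360.53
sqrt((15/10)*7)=sqrt(42)/2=3.24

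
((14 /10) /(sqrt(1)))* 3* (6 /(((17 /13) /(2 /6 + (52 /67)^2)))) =6880146 /381565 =18.03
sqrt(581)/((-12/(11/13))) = -11 * sqrt(581)/156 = -1.70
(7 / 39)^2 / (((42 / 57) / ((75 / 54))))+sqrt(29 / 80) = 3325 / 54756+sqrt(145) / 20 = 0.66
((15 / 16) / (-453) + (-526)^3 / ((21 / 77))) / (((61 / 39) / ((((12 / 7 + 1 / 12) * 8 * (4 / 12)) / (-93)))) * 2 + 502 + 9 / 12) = -50279413129283 / 41652732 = -1207109.61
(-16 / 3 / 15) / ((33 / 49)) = -784 / 1485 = -0.53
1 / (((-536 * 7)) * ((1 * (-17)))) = 1 / 63784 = 0.00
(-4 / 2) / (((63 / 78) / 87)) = -1508 / 7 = -215.43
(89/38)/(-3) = -0.78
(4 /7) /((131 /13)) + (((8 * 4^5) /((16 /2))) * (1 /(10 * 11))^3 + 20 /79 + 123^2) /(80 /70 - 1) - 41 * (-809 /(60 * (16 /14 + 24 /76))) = 2982185509982989909 /28058695203000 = 106283.83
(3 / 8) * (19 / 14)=57 / 112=0.51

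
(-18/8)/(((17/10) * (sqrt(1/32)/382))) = -34380 * sqrt(2)/17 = -2860.04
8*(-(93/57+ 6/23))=-6616/437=-15.14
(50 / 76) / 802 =25 / 30476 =0.00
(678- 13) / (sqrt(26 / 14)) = 665 * sqrt(91) / 13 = 487.98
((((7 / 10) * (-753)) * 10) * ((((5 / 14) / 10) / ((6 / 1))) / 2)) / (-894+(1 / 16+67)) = 251 / 13231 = 0.02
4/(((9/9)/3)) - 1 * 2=10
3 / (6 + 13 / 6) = 18 / 49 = 0.37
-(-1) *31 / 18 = 31 / 18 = 1.72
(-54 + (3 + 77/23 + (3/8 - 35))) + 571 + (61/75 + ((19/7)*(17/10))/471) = 2474850627/5055400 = 489.55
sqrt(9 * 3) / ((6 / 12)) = 6 * sqrt(3) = 10.39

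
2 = 2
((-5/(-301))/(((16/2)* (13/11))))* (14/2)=55/4472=0.01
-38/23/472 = -19/5428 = -0.00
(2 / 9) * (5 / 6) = 5 / 27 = 0.19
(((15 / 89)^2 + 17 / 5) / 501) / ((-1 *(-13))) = 135782 / 257947365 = 0.00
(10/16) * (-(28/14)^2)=-5/2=-2.50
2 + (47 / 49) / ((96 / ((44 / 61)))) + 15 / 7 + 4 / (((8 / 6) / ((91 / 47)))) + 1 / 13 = 10.04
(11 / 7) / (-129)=-11 / 903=-0.01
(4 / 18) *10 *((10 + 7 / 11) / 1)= 260 / 11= 23.64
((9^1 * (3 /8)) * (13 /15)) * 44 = 1287 /10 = 128.70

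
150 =150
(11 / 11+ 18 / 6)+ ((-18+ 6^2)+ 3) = 25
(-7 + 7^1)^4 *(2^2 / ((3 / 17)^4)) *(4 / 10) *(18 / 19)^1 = 0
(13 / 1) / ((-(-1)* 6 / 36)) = 78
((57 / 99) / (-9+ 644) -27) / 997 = -565766 / 20892135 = -0.03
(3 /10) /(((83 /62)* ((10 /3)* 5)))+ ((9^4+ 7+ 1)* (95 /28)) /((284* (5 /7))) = 1295072597 /11786000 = 109.88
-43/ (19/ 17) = -731/ 19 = -38.47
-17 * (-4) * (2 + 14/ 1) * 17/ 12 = 4624/ 3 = 1541.33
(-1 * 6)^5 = -7776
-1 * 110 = -110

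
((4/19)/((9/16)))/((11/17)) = 1088/1881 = 0.58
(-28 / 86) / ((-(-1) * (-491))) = 14 / 21113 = 0.00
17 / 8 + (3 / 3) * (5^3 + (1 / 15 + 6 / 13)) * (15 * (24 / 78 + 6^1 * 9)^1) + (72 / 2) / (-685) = 94704363973 / 926120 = 102259.28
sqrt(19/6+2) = sqrt(186)/6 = 2.27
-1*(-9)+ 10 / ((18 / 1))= 86 / 9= 9.56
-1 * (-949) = 949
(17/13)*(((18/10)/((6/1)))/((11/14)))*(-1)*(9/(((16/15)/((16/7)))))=-1377/143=-9.63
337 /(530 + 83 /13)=4381 /6973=0.63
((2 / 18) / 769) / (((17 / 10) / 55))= 550 / 117657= 0.00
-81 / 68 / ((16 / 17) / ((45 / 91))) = -0.63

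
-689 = -689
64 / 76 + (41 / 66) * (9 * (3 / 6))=3041 / 836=3.64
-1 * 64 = -64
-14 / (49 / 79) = -158 / 7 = -22.57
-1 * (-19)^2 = -361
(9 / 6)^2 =2.25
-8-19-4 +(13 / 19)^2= -30.53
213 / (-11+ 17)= 71 / 2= 35.50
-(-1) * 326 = 326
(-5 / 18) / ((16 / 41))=-205 / 288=-0.71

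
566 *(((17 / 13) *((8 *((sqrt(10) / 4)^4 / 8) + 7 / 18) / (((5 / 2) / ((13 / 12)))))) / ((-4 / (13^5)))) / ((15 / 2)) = -802044489727 / 259200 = -3094307.44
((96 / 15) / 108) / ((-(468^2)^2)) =-1 / 809519274720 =-0.00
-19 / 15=-1.27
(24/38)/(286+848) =2/3591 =0.00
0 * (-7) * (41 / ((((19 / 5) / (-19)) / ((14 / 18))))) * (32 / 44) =0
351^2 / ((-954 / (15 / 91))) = -15795 / 742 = -21.29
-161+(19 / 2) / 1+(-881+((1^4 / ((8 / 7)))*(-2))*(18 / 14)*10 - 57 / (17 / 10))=-18505 / 17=-1088.53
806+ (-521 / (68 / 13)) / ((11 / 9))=541931 / 748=724.51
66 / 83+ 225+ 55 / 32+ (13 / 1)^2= 1053141 / 2656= 396.51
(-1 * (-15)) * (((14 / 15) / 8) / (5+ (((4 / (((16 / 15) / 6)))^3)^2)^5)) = 1879048192 / 39479842665806602234295041487552225589757565974745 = 0.00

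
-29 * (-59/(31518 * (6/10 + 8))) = 8555/1355274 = 0.01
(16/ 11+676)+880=17132/ 11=1557.45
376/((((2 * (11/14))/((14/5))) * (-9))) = -36848/495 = -74.44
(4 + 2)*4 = 24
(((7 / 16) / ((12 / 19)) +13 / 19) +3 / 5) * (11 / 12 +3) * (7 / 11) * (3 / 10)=11863411 / 8025600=1.48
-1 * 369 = -369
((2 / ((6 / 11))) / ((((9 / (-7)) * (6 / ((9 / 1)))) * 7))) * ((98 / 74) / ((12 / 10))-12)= 6.66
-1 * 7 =-7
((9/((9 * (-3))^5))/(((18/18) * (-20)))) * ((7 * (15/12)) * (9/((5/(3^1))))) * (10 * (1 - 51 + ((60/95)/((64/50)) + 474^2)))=239002589/71803584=3.33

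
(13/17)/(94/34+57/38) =26/145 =0.18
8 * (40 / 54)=160 / 27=5.93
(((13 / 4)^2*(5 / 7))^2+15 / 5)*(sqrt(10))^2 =3758285 / 6272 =599.22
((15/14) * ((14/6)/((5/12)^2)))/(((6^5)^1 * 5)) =1/2700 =0.00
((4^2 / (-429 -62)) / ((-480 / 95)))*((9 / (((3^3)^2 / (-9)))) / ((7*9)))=-0.00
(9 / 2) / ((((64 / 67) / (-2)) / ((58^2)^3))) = -358678462563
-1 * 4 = -4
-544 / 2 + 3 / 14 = -3805 / 14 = -271.79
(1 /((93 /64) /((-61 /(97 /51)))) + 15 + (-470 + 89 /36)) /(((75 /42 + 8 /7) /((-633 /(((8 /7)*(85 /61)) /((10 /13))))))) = 32401944047515 /653914248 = 49550.75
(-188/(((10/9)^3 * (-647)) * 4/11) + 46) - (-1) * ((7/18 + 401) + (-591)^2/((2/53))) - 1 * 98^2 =53844060915037/5823000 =9246790.47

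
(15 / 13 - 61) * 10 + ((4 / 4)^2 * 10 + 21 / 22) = -587.51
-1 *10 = -10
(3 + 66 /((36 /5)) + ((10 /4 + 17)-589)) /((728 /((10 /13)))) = -2090 /3549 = -0.59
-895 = -895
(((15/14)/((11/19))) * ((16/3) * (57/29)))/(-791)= -43320/1766303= -0.02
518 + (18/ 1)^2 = 842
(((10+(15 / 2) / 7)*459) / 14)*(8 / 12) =23715 / 98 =241.99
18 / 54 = 1 / 3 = 0.33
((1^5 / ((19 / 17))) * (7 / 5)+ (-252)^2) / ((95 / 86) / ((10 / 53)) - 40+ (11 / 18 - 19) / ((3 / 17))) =-28017247356 / 61036835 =-459.02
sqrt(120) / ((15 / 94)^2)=17672 * sqrt(30) / 225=430.19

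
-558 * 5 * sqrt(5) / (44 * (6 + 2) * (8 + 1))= -155 * sqrt(5) / 176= -1.97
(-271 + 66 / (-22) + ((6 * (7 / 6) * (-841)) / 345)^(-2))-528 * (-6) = 100296808511 / 34656769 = 2894.00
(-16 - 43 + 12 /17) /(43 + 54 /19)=-18829 /14807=-1.27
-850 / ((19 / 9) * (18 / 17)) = -7225 / 19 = -380.26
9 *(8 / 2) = 36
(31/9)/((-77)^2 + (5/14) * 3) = 434/747189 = 0.00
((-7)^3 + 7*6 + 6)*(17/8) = -5015/8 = -626.88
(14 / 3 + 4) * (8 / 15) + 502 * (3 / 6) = 11503 / 45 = 255.62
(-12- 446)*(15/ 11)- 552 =-1176.55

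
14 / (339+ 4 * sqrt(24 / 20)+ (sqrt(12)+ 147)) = 35 / (5 * sqrt(3)+ 2 * sqrt(30)+ 1215) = 0.03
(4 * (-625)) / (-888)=625 / 222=2.82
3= 3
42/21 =2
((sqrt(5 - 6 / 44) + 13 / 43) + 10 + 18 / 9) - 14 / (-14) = 15.51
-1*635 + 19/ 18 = -11411/ 18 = -633.94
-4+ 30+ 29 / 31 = 835 / 31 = 26.94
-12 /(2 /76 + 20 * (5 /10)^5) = -608 /33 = -18.42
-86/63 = -1.37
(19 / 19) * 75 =75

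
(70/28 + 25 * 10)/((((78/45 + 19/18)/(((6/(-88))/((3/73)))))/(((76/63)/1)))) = -3502175/19327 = -181.21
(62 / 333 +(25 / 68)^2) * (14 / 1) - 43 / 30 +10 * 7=281264467 / 3849480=73.07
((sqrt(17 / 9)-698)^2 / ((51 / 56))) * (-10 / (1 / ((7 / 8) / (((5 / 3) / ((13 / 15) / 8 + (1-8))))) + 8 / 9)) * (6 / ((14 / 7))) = -1776873981190 / 67813 + 1697103240 * sqrt(17) / 67813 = -26099370.99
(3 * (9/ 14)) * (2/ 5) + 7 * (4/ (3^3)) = 1709/ 945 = 1.81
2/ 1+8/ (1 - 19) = 14/ 9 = 1.56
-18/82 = -9/41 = -0.22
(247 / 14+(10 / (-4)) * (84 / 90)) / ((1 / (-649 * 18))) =-1251921 / 7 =-178845.86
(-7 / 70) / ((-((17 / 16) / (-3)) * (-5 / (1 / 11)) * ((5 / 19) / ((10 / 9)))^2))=11552 / 126225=0.09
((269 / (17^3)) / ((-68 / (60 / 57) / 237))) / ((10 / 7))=-446271 / 3173798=-0.14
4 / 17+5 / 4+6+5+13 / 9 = 8525 / 612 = 13.93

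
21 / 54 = 7 / 18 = 0.39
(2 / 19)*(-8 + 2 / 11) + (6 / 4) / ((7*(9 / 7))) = -823 / 1254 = -0.66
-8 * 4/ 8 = -4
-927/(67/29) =-26883/67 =-401.24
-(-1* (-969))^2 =-938961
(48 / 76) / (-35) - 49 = -32597 / 665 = -49.02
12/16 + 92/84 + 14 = 1331/84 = 15.85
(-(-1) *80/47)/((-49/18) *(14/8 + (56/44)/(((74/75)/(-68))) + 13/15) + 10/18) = 35164800/4797344003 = 0.01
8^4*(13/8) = 6656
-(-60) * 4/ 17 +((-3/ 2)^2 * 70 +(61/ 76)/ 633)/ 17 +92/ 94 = 936401033/ 38438292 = 24.36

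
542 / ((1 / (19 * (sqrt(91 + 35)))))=30894 * sqrt(14)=115594.76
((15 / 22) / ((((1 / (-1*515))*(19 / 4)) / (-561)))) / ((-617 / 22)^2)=52.73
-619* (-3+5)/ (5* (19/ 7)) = -91.22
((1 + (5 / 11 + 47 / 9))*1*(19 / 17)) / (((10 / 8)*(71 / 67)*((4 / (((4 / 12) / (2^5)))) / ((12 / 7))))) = 841453 / 33458040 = 0.03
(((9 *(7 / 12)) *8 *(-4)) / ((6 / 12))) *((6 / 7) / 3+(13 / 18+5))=-6056 / 3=-2018.67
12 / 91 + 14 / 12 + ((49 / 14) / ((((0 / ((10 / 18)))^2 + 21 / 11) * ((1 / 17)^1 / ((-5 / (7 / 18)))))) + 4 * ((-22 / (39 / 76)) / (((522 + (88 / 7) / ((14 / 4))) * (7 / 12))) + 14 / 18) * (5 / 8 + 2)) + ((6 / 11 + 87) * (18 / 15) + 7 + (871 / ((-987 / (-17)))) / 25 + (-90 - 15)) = -17496022880218 / 45436816425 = -385.06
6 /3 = 2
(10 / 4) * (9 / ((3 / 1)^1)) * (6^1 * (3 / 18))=15 / 2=7.50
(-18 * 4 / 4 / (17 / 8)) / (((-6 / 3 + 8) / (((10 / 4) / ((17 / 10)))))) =-600 / 289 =-2.08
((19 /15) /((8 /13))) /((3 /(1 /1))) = 247 /360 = 0.69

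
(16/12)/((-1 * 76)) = -1/57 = -0.02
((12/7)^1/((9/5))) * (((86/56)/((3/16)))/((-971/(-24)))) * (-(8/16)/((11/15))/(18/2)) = -68800/4710321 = -0.01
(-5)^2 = 25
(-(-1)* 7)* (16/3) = 112/3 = 37.33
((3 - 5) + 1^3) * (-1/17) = 1/17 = 0.06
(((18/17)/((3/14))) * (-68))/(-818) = 168/409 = 0.41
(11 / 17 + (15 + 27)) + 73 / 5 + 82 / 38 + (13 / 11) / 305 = 64379268 / 1083665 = 59.41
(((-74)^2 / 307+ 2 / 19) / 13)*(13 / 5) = 104658 / 29165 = 3.59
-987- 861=-1848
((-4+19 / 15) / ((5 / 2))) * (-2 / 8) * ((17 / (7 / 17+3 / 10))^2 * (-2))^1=-13697444 / 43923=-311.85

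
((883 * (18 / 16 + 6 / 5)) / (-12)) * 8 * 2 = -27373 / 10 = -2737.30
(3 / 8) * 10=15 / 4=3.75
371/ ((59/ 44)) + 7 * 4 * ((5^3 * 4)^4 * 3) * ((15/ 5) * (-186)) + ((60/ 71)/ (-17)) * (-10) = -208618483499980261532/ 71213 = -2929499999999722.82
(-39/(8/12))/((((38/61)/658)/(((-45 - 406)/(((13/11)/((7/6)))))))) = 2090808489/76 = 27510638.01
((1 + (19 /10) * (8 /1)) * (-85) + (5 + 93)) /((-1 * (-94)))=-1279 /94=-13.61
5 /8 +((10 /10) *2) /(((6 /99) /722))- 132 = 189557 /8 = 23694.62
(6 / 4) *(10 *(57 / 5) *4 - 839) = -1149 / 2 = -574.50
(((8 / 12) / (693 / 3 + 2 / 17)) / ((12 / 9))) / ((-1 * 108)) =-0.00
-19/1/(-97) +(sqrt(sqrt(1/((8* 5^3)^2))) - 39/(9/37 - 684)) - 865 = -707363981/818001 +sqrt(10)/100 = -864.72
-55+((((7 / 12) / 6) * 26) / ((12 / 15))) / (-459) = -55.01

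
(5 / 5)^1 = 1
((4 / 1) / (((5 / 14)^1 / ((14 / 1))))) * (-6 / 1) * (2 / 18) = -1568 / 15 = -104.53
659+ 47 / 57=37610 / 57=659.82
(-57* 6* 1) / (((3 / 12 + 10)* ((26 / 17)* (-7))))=3.12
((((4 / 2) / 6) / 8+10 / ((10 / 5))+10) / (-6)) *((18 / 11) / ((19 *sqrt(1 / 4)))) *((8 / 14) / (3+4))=-19 / 539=-0.04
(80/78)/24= 0.04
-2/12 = -1/6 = -0.17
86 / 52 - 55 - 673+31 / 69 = -1302259 / 1794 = -725.90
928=928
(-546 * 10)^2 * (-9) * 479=-128517807600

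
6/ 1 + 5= 11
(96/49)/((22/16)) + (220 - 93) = 128.42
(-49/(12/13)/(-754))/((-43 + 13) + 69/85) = -4165/1726776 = -0.00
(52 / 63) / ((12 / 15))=65 / 63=1.03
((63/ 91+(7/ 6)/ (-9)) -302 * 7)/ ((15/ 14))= -10385431/ 5265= -1972.54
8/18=4/9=0.44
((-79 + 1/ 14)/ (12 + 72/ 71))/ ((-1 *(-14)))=-78455/ 181104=-0.43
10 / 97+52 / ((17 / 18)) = 90962 / 1649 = 55.16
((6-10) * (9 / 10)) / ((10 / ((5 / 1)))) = -9 / 5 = -1.80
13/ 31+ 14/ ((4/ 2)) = 230/ 31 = 7.42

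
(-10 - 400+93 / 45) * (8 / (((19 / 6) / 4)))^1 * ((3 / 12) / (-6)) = 48952 / 285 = 171.76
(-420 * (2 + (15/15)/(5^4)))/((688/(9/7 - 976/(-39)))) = -8985933/279500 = -32.15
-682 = -682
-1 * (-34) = 34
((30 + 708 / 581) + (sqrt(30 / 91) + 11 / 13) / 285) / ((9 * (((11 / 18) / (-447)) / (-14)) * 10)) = 298 * sqrt(2730) / 67925 + 20027888938 / 5637775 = 3552.67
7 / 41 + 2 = 89 / 41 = 2.17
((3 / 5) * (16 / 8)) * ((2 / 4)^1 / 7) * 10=0.86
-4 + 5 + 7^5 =16808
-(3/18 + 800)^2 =-23049601/36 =-640266.69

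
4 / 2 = 2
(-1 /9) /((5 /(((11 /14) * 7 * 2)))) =-11 /45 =-0.24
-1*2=-2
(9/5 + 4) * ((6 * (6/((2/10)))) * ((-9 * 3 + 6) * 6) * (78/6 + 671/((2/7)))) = -310641156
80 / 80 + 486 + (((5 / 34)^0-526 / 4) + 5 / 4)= 1431 / 4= 357.75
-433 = -433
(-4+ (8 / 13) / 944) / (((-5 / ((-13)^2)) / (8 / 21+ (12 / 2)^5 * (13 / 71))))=5645101436 / 29323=192514.46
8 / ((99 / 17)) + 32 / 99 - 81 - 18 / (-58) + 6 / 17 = -1279390 / 16269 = -78.64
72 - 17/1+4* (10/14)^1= 405/7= 57.86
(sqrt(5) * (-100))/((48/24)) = -111.80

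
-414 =-414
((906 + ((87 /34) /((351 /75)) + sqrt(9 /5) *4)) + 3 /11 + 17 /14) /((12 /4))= 4 *sqrt(5) /5 + 46356032 /153153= 304.47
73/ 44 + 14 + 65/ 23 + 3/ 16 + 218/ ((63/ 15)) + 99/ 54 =6155495/ 85008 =72.41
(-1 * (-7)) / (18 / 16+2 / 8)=5.09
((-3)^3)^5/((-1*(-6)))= -2391484.50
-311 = -311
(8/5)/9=8/45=0.18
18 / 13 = 1.38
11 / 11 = 1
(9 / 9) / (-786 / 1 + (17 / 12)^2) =-144 / 112895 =-0.00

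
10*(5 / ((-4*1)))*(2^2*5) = -250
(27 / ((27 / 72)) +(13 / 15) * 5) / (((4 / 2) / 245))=56105 / 6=9350.83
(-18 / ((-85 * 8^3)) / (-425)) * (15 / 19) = -27 / 35142400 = -0.00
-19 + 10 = -9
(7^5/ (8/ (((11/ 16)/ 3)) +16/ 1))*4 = 26411/ 20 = 1320.55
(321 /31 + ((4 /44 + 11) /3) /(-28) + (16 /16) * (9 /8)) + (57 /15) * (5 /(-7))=494597 /57288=8.63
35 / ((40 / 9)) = 63 / 8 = 7.88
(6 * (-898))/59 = -5388/59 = -91.32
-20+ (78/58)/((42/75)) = -7145/406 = -17.60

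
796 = 796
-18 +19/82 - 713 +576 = -12691/82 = -154.77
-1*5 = -5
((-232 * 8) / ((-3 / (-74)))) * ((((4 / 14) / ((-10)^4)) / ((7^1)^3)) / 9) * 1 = -17168 / 40516875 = -0.00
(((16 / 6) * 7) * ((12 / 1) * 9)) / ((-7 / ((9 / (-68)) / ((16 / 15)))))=1215 / 34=35.74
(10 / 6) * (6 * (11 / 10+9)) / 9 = 101 / 9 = 11.22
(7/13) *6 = 42/13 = 3.23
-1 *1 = -1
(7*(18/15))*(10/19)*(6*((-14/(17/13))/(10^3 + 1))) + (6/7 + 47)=1183199/24871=47.57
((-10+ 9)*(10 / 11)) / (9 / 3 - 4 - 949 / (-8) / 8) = -128 / 1947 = -0.07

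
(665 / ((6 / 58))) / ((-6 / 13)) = -250705 / 18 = -13928.06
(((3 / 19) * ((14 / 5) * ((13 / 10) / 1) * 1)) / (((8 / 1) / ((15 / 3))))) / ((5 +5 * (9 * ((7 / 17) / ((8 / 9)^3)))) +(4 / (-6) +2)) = 0.01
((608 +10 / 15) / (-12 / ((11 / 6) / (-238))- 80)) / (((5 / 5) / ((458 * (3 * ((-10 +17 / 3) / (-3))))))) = 817.42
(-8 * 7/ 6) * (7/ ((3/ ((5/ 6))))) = -490/ 27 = -18.15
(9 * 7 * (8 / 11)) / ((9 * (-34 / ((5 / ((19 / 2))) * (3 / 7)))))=-120 / 3553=-0.03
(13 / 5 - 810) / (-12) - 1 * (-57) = 7457 / 60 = 124.28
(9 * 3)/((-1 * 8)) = -27/8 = -3.38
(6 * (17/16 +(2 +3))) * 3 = 873/8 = 109.12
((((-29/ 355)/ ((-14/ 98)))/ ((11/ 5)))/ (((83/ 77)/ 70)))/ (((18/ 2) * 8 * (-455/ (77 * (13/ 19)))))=-109417/ 4030812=-0.03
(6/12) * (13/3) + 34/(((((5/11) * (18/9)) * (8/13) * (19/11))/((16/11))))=30407/570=53.35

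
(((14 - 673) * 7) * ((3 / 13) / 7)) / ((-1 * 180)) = 659 / 780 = 0.84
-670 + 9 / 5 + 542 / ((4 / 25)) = 27193 / 10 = 2719.30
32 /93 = 0.34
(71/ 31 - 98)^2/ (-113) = -8803089/ 108593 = -81.06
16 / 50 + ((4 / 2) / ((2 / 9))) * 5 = 1133 / 25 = 45.32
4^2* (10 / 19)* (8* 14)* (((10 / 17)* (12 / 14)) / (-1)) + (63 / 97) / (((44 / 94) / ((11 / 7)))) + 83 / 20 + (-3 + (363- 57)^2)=58378293223 / 626620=93163.79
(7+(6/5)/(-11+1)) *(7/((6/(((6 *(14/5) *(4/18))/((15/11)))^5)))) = 53394933760458752/43248779296875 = 1234.60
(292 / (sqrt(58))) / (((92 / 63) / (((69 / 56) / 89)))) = 1971 * sqrt(58) / 41296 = 0.36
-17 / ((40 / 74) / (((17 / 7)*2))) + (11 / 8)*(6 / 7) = -21221 / 140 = -151.58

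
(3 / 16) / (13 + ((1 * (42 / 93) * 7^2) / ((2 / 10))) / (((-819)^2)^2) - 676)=-121990057371 / 431356842863696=-0.00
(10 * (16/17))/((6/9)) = 240/17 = 14.12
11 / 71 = 0.15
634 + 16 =650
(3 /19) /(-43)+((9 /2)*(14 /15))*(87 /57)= 26172 /4085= 6.41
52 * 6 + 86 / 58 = 9091 / 29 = 313.48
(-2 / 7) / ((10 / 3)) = -3 / 35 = -0.09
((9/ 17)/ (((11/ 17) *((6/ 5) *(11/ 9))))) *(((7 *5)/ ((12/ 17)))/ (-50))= -1071/ 1936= -0.55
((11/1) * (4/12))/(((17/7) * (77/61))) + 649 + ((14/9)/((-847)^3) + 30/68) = 17282737927387/26562785634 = 650.64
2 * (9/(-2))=-9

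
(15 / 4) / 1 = 15 / 4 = 3.75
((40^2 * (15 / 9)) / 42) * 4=16000 / 63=253.97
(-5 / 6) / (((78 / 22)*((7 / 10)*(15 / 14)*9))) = -110 / 3159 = -0.03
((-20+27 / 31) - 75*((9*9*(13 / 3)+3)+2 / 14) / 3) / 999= -8.88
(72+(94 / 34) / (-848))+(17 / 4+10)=86.25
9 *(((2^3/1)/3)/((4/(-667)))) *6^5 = -31119552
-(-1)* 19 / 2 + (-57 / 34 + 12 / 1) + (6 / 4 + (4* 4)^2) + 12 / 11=104127 / 374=278.41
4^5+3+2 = 1029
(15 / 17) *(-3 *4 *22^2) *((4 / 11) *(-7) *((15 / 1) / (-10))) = -332640 / 17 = -19567.06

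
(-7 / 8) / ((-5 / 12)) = 21 / 10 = 2.10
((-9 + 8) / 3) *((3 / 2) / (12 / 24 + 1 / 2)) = -1 / 2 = -0.50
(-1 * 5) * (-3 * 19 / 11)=285 / 11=25.91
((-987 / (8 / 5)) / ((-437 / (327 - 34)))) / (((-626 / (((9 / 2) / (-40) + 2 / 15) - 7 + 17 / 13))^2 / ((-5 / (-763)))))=4311879467275 / 19381818082418688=0.00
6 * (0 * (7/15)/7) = 0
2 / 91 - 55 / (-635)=1255 / 11557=0.11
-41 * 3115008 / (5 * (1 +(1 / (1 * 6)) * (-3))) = -255430656 / 5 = -51086131.20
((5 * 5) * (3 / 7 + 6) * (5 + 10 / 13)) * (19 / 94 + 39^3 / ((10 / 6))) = 282285894375 / 8554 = 33000455.27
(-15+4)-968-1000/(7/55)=-61853/7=-8836.14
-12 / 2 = -6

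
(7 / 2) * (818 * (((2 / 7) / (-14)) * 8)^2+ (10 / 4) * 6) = 128.81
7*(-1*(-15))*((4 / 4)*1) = 105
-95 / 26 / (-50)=19 / 260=0.07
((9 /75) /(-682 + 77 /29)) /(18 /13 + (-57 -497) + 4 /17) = 6409 /20041827300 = 0.00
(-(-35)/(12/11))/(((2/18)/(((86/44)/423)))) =1505/1128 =1.33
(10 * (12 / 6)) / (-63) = -20 / 63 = -0.32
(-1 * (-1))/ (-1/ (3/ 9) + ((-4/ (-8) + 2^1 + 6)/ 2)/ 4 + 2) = 16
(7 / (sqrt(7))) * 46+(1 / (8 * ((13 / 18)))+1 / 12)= 10 / 39+46 * sqrt(7)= 121.96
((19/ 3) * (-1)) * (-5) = 95/ 3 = 31.67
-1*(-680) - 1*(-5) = 685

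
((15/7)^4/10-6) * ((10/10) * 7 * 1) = -18687/686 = -27.24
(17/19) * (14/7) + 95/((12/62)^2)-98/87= 2536.64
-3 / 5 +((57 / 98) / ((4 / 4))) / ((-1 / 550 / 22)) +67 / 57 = -98274214 / 13965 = -7037.18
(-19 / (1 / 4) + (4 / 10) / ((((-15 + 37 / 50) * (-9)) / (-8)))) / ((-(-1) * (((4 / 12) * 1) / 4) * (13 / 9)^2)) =-437.26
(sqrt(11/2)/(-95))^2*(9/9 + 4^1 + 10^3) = 2211/3610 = 0.61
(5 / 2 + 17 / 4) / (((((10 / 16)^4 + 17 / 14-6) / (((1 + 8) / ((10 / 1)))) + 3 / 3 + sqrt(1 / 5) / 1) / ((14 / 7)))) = -4660955550720 / 1415446321229-224737099776 *sqrt(5) / 1415446321229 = -3.65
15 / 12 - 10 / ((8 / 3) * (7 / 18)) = -8.39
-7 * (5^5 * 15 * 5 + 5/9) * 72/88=-1342332.73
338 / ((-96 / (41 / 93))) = -6929 / 4464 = -1.55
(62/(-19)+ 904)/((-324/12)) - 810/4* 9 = -1904113/1026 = -1855.86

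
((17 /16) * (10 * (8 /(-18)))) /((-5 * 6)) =17 /108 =0.16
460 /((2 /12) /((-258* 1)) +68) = 6.76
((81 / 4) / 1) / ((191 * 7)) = 81 / 5348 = 0.02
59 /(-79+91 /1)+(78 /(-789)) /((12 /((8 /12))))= 4.91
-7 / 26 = -0.27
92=92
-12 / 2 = -6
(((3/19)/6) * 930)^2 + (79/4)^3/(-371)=4956059321/8571584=578.20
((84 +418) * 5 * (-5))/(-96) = 6275/48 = 130.73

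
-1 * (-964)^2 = -929296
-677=-677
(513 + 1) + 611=1125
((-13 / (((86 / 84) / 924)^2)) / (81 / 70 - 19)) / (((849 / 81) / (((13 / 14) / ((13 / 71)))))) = 187662713958720 / 653560483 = 287139.02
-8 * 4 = -32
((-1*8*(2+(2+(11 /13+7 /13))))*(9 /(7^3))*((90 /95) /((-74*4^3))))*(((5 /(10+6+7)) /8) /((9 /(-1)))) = -225 /329588896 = -0.00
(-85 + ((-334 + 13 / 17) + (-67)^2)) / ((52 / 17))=69203 / 52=1330.83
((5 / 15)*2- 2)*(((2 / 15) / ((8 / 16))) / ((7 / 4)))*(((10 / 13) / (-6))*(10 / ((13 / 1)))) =640 / 31941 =0.02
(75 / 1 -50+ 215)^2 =57600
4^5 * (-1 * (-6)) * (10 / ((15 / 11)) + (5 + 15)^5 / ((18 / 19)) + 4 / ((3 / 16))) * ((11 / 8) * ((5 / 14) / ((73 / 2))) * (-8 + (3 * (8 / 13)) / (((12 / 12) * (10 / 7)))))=-5332101023744 / 2847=-1872884096.85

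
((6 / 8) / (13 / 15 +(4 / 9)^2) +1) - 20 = -31541 / 1724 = -18.30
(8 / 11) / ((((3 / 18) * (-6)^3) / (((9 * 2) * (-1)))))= 4 / 11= 0.36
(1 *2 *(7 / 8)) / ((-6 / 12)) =-7 / 2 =-3.50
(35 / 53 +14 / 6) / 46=238 / 3657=0.07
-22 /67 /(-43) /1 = 22 /2881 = 0.01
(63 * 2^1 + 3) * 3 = 387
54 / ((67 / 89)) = 4806 / 67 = 71.73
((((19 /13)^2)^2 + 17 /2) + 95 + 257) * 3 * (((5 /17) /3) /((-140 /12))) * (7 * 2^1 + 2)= -500474952 /3398759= -147.25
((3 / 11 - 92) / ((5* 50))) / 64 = -1009 / 176000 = -0.01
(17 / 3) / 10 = 17 / 30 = 0.57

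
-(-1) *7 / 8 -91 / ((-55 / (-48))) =-34559 / 440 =-78.54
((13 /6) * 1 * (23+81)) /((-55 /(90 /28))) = -1014 /77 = -13.17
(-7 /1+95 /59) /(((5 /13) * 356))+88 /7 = 4606411 /367570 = 12.53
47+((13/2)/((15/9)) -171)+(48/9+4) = -3323/30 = -110.77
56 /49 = 8 /7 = 1.14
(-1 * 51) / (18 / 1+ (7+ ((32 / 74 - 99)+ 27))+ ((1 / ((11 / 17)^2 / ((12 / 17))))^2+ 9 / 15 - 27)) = 138137835 / 189939899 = 0.73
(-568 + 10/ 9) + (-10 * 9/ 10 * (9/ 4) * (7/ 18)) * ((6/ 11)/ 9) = -567.37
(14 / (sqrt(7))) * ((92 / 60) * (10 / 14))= 46 * sqrt(7) / 21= 5.80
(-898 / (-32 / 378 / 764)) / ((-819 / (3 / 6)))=-257277 / 52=-4947.63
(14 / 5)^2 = 196 / 25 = 7.84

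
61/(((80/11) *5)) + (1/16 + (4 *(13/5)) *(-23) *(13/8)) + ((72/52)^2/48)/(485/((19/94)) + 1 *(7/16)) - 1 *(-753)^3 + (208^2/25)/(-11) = 426957232.72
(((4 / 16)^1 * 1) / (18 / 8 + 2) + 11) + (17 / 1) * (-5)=-1257 / 17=-73.94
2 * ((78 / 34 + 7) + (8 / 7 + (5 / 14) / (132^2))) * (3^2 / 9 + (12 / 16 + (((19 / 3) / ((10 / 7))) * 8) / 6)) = 8526416297 / 53317440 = 159.92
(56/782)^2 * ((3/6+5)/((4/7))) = 7546/152881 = 0.05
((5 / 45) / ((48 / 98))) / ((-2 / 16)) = -49 / 27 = -1.81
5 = 5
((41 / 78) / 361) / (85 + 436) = 41 / 14670318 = 0.00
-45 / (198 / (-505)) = 2525 / 22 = 114.77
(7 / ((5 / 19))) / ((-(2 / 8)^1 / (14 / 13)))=-7448 / 65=-114.58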